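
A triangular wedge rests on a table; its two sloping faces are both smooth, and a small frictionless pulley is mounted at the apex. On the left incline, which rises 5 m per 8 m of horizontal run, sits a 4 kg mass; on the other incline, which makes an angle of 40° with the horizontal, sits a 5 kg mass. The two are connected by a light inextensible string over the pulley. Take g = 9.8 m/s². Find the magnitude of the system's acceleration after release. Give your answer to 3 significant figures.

1.19 m/s²

Resolve each weight along its own incline: the 4 kg mass has component 4 × 9.8 × sin 32.01° = 20.776 N down its slope, and the 5 kg mass has 5 × 9.8 × sin 40° = 31.497 N down its slope.
The 5 kg side's 31.497 N exceeds the other side's 20.776 N, so that mass slides down and the 4 kg mass slides up. Taking that direction as positive, Newton's second law for the whole system gives 31.497 − 20.776 = (4 + 5) a, so a = 10.721 / 9 = 1.1912 m/s².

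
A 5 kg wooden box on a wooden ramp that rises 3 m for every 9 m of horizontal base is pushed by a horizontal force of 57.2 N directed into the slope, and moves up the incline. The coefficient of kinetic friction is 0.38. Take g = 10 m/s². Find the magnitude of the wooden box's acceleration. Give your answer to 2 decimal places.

The horizontal push has components F cos 18.43° = 57.2 × 0.9487 = 54.266 N up the incline and F sin 18.43° = 57.2 × 0.3162 = 18.087 N pressing into the surface.
The normal force is therefore N = mg cos 18.43° + F sin 18.43° = 47.435 + 18.087 = 65.522 N, and kinetic friction down the slope is μN = 0.38 × 65.522 = 24.898 N.
Along the incline: F cos 18.43° − mg sin 18.43° − μN = ma, so 54.266 − 15.810 − 24.898 = 5 a, giving a = 2.7116 m/s².

2.71 m/s²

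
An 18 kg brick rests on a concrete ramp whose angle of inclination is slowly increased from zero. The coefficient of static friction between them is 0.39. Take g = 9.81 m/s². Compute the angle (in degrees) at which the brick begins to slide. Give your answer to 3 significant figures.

21.3°

At the threshold of sliding, static friction is at its maximum μ_s N and exactly balances the weight component along the incline: mg sin θ = μ_s mg cos θ.
Hence tan θ = μ_s = 0.39, so θ = arctan(0.39) = 21.3058°.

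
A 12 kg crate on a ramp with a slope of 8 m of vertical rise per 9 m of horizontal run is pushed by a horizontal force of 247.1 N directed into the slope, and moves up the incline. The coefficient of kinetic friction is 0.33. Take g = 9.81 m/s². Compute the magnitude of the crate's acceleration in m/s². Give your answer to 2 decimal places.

1.94 m/s²

The horizontal push has components F cos 41.63° = 247.1 × 0.7474 = 184.683 N up the incline and F sin 41.63° = 247.1 × 0.6644 = 164.173 N pressing into the surface.
The normal force is therefore N = mg cos 41.63° + F sin 41.63° = 87.984 + 164.173 = 252.157 N, and kinetic friction down the slope is μN = 0.33 × 252.157 = 83.212 N.
Along the incline: F cos 41.63° − mg sin 41.63° − μN = ma, so 184.683 − 78.213 − 83.212 = 12 a, giving a = 1.9382 m/s².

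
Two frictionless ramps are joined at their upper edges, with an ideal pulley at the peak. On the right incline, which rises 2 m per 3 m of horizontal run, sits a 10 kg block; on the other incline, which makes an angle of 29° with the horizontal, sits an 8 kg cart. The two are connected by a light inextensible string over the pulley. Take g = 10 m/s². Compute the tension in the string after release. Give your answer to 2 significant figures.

46 N

Resolve each weight along its own incline: the 10 kg mass has component 10 × 10 × sin 33.69° = 55.470 N down its slope, and the 8 kg mass has 8 × 10 × sin 29° = 38.785 N down its slope.
The 10 kg side's 55.470 N exceeds the other side's 38.785 N, so that mass slides down and the 8 kg mass slides up. Taking that direction as positive, Newton's second law for the whole system gives 55.470 − 38.785 = (10 + 8) a, so a = 16.685 / 18 = 0.9269 m/s².
For the 8 kg mass (up-slope positive): T − 38.785 = 8 × 0.9269, so T = 46.200 N.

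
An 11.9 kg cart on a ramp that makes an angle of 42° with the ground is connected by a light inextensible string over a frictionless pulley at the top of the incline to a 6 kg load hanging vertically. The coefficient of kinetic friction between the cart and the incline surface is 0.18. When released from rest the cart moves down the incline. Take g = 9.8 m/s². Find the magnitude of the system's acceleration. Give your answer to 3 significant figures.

0.203 m/s²

For the cart on the incline: the weight component along the slope is m₁g sin 42° = 11.9 × 9.8 × 0.6691 = 78.030 N and the normal force is N = m₁g cos 42° = 86.666 N.
Kinetic friction opposes the cart's motion down the incline: f = μN = 0.18 × 86.666 = 15.600 N acting up the slope.
Newton's second law for the cart (down-slope positive): 78.030 − 15.600 − T = 11.9 a. For the hanging load (upward positive): T − 6 × 9.8 = 6 a.
Adding the two equations eliminates T: 3.630 = 17.9 a, so a = 0.2028 m/s².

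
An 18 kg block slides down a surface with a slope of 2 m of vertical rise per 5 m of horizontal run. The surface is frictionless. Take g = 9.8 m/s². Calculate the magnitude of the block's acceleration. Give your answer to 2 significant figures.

3.6 m/s²

Resolving the weight along the incline: the component pulling the block down the slope is mg sin 21.80° = 18 × 9.8 × 0.3714 = 65.515 N, and the normal force is N = mg cos 21.80° = 18 × 9.8 × 0.9285 = 163.787 N.
With no friction the net force along the incline is 65.515 N, so a = g sin 21.80° = 65.515 / 18 = 3.6397 m/s².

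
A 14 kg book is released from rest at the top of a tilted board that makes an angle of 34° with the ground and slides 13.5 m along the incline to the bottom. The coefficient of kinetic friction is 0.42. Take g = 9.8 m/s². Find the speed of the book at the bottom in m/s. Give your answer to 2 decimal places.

7.47 m/s

The weight component along the incline is mg sin 34° = 76.721 N and the normal force is N = mg cos 34° = 113.744 N.
Friction up the slope is f = μN = 0.42 × 113.744 = 47.772 N, so the net downslope force is 76.721 − 47.772 = 28.949 N and a = 28.949 / 14 = 2.0678 m/s².
Starting from rest over a distance of 13.5 m, v² = 2aL = 2 × 2.0678 × 13.5 = 55.8306, so v = 7.4720 m/s.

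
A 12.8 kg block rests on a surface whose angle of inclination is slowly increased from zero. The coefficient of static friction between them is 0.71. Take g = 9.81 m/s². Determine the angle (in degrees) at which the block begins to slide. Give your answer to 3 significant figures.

35.4°

At the threshold of sliding, static friction is at its maximum μ_s N and exactly balances the weight component along the incline: mg sin θ = μ_s mg cos θ.
Hence tan θ = μ_s = 0.71, so θ = arctan(0.71) = 35.3748°.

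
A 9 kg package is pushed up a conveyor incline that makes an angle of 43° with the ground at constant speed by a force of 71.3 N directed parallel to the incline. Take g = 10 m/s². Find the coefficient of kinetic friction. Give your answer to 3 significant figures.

At constant speed ΣF = 0 along the incline. The applied 71.3 N acts up the slope; the weight component mg sin 43° = 61.380 N and kinetic friction μN both act down the slope.
So 71.3 = 61.380 + μ × 65.822, giving μ = (71.3 − 61.380) / 65.822 = 0.1507.

0.151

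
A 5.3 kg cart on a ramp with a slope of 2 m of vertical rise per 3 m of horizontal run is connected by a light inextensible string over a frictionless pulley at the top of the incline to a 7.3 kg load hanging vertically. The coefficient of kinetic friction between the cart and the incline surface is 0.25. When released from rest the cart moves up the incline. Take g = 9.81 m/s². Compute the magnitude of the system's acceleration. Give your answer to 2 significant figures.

2.5 m/s²

For the cart on the incline: the weight component along the slope is m₁g sin 33.69° = 5.3 × 9.81 × 0.5547 = 28.841 N and the normal force is N = m₁g cos 33.69° = 43.261 N.
Kinetic friction opposes the cart's motion up the incline: f = μN = 0.25 × 43.261 = 10.815 N acting down the slope.
Newton's second law for the cart (up-slope positive): T − 28.841 − 10.815 = 5.3 a. For the hanging load (downward positive): 7.3 × 9.81 − T = 7.3 a.
Adding the two equations eliminates T: 31.957 = 12.6 a, so a = 2.5363 m/s².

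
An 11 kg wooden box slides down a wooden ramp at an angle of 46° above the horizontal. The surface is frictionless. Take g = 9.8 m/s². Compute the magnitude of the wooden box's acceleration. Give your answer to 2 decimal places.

Resolving the weight along the incline: the component pulling the wooden box down the slope is mg sin 46° = 11 × 9.8 × 0.7193 = 77.541 N, and the normal force is N = mg cos 46° = 11 × 9.8 × 0.6947 = 74.889 N.
With no friction the net force along the incline is 77.541 N, so a = g sin 46° = 77.541 / 11 = 7.0492 m/s².

7.05 m/s²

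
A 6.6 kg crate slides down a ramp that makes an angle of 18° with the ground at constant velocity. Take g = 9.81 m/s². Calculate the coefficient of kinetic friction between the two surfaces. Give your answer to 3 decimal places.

0.325

At constant velocity the net force along the incline is zero: mg sin 18° = μ mg cos 18°.
So μ = tan 18° = 0.3090 / 0.9511 = 0.3249.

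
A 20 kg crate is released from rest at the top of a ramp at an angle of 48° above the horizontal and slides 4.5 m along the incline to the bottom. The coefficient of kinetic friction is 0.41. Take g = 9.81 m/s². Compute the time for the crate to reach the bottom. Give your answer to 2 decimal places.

The weight component along the incline is mg sin 48° = 145.805 N and the normal force is N = mg cos 48° = 131.283 N.
Friction up the slope is f = μN = 0.41 × 131.283 = 53.826 N, so the net downslope force is 145.805 − 53.826 = 91.979 N and a = 91.979 / 20 = 4.5990 m/s².
Starting from rest, L = ½at², so t = √(2L/a) = √(2 × 4.5 / 4.5990) = 1.3989 s.

1.40 s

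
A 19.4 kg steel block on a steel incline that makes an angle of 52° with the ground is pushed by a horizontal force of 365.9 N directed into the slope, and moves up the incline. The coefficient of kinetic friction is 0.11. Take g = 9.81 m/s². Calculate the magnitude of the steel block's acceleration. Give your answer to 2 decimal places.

The horizontal push has components F cos 52° = 365.9 × 0.6157 = 225.285 N up the incline and F sin 52° = 365.9 × 0.7880 = 288.329 N pressing into the surface.
The normal force is therefore N = mg cos 52° + F sin 52° = 117.176 + 288.329 = 405.505 N, and kinetic friction down the slope is μN = 0.11 × 405.505 = 44.606 N.
Along the incline: F cos 52° − mg sin 52° − μN = ma, so 225.285 − 149.967 − 44.606 = 19.4 a, giving a = 1.5831 m/s².

1.58 m/s²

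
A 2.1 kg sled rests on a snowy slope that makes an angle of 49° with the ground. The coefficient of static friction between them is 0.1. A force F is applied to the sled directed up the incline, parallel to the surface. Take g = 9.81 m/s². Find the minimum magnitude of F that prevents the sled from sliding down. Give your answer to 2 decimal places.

14.20 N

The normal force is N = mg cos 49° = 13.515 N. With F at its minimum the sled is on the verge of sliding down, so static friction is at its maximum μ_s N = 0.1 × 13.515 = 1.352 N and acts up the slope.
Equilibrium along the incline: F + μ_s N = mg sin 49°, so F = 15.548 − 1.352 = 14.196 N.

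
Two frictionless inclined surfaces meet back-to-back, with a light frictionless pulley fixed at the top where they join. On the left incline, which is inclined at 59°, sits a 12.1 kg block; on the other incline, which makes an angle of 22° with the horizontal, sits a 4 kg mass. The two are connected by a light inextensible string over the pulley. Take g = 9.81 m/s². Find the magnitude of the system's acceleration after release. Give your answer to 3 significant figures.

5.41 m/s²

Resolve each weight along its own incline: the 12.1 kg mass has component 12.1 × 9.81 × sin 59° = 101.747 N down its slope, and the 4 kg mass has 4 × 9.81 × sin 22° = 14.700 N down its slope.
The 12.1 kg side's 101.747 N exceeds the other side's 14.700 N, so that mass slides down and the 4 kg mass slides up. Taking that direction as positive, Newton's second law for the whole system gives 101.747 − 14.700 = (12.1 + 4) a, so a = 87.047 / 16.1 = 5.4066 m/s².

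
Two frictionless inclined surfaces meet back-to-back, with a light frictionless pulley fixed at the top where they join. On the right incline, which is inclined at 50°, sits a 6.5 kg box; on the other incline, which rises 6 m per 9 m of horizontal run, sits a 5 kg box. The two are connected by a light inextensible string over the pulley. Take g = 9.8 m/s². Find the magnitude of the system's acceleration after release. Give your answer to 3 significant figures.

Resolve each weight along its own incline: the 6.5 kg mass has component 6.5 × 9.8 × sin 50° = 48.797 N down its slope, and the 5 kg mass has 5 × 9.8 × sin 33.69° = 27.180 N down its slope.
The 6.5 kg side's 48.797 N exceeds the other side's 27.180 N, so that mass slides down and the 5 kg mass slides up. Taking that direction as positive, Newton's second law for the whole system gives 48.797 − 27.180 = (6.5 + 5) a, so a = 21.617 / 11.5 = 1.8797 m/s².

1.88 m/s²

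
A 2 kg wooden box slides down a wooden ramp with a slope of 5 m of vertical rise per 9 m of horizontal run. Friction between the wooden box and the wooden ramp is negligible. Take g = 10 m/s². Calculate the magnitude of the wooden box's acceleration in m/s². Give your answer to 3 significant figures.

4.86 m/s²

Resolving the weight along the incline: the component pulling the wooden box down the slope is mg sin 29.05° = 2 × 10 × 0.4856 = 9.712 N, and the normal force is N = mg cos 29.05° = 2 × 10 × 0.8742 = 17.484 N.
With no friction the net force along the incline is 9.712 N, so a = g sin 29.05° = 9.712 / 2 = 4.8560 m/s².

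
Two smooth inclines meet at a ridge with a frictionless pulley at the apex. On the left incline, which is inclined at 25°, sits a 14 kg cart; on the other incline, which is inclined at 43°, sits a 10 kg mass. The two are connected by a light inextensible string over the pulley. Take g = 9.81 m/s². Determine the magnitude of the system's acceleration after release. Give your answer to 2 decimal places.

0.37 m/s²

Resolve each weight along its own incline: the 14 kg mass has component 14 × 9.81 × sin 25° = 58.042 N down its slope, and the 10 kg mass has 10 × 9.81 × sin 43° = 66.904 N down its slope.
The 10 kg side's 66.904 N exceeds the other side's 58.042 N, so that mass slides down and the 14 kg mass slides up. Taking that direction as positive, Newton's second law for the whole system gives 66.904 − 58.042 = (14 + 10) a, so a = 8.862 / 24 = 0.3693 m/s².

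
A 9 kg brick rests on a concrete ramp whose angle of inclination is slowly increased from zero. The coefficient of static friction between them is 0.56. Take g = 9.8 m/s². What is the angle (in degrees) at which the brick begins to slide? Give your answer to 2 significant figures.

29°

At the threshold of sliding, static friction is at its maximum μ_s N and exactly balances the weight component along the incline: mg sin θ = μ_s mg cos θ.
Hence tan θ = μ_s = 0.56, so θ = arctan(0.56) = 29.2488°.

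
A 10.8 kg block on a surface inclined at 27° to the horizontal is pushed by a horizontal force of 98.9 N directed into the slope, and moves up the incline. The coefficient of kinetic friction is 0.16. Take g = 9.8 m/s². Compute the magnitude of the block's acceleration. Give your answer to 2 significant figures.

1.6 m/s²

The horizontal push has components F cos 27° = 98.9 × 0.8910 = 88.120 N up the incline and F sin 27° = 98.9 × 0.4540 = 44.901 N pressing into the surface.
The normal force is therefore N = mg cos 27° + F sin 27° = 94.303 + 44.901 = 139.204 N, and kinetic friction down the slope is μN = 0.16 × 139.204 = 22.273 N.
Along the incline: F cos 27° − mg sin 27° − μN = ma, so 88.120 − 48.051 − 22.273 = 10.8 a, giving a = 1.6478 m/s².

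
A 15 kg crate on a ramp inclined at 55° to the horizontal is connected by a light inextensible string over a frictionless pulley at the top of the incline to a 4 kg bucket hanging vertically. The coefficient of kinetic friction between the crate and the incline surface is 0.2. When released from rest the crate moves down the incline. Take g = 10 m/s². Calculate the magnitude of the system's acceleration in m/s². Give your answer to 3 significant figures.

For the crate on the incline: the weight component along the slope is m₁g sin 55° = 15 × 10 × 0.8192 = 122.880 N and the normal force is N = m₁g cos 55° = 86.036 N.
Kinetic friction opposes the crate's motion down the incline: f = μN = 0.2 × 86.036 = 17.207 N acting up the slope.
Newton's second law for the crate (down-slope positive): 122.880 − 17.207 − T = 15 a. For the hanging bucket (upward positive): T − 4 × 10 = 4 a.
Adding the two equations eliminates T: 65.673 = 19 a, so a = 3.4565 m/s².

3.46 m/s²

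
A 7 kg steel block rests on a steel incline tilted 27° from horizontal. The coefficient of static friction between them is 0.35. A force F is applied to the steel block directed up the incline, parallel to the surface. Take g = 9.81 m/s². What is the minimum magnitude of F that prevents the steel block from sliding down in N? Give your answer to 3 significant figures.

The normal force is N = mg cos 27° = 61.185 N. With F at its minimum the steel block is on the verge of sliding down, so static friction is at its maximum μ_s N = 0.35 × 61.185 = 21.415 N and acts up the slope.
Equilibrium along the incline: F + μ_s N = mg sin 27°, so F = 31.176 − 21.415 = 9.761 N.

9.76 N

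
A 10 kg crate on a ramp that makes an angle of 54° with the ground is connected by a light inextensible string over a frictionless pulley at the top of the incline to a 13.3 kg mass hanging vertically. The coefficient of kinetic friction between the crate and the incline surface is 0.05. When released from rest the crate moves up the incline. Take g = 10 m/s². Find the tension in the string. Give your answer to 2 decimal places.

For the crate on the incline: the weight component along the slope is m₁g sin 54° = 10 × 10 × 0.8090 = 80.900 N and the normal force is N = m₁g cos 54° = 58.779 N.
Kinetic friction opposes the crate's motion up the incline: f = μN = 0.05 × 58.779 = 2.939 N acting down the slope.
Newton's second law for the crate (up-slope positive): T − 80.900 − 2.939 = 10 a. For the hanging mass (downward positive): 13.3 × 10 − T = 13.3 a.
Adding the two equations eliminates T: 49.161 = 23.3 a, so a = 2.1099 m/s².
Then from the hanging mass's equation, T = 13.3 × (10 − 2.1099) = 104.938 N.

104.94 N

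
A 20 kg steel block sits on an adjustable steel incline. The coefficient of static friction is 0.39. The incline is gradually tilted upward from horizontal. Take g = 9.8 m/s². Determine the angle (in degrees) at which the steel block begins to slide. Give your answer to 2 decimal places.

21.31°

At the threshold of sliding, static friction is at its maximum μ_s N and exactly balances the weight component along the incline: mg sin θ = μ_s mg cos θ.
Hence tan θ = μ_s = 0.39, so θ = arctan(0.39) = 21.3058°.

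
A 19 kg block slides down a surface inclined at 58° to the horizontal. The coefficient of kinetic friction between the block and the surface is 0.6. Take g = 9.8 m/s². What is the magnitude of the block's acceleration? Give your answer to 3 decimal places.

Resolving the weight along the incline: the component pulling the block down the slope is mg sin 58° = 19 × 9.8 × 0.8480 = 157.898 N, and the normal force is N = mg cos 58° = 19 × 9.8 × 0.5299 = 98.667 N.
Kinetic friction acts up the slope with magnitude f = μN = 0.6 × 98.667 = 59.200 N.
Net force along the incline is 157.898 − 59.200 = 98.698 N, so a = 98.698 / 19 = 5.1946 m/s².

5.195 m/s²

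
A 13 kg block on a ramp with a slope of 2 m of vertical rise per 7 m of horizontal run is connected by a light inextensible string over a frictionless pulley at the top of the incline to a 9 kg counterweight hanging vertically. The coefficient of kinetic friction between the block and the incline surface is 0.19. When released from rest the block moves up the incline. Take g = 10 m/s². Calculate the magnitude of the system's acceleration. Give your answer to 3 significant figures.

For the block on the incline: the weight component along the slope is m₁g sin 15.95° = 13 × 10 × 0.2747 = 35.711 N and the normal force is N = m₁g cos 15.95° = 124.998 N.
Kinetic friction opposes the block's motion up the incline: f = μN = 0.19 × 124.998 = 23.750 N acting down the slope.
Newton's second law for the block (up-slope positive): T − 35.711 − 23.750 = 13 a. For the hanging counterweight (downward positive): 9 × 10 − T = 9 a.
Adding the two equations eliminates T: 30.539 = 22 a, so a = 1.3881 m/s².

1.39 m/s²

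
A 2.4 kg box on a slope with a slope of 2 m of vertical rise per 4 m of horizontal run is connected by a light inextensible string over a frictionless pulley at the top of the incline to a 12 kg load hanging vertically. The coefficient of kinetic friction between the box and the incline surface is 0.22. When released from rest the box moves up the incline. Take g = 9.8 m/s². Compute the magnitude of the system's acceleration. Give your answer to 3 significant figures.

7.11 m/s²

For the box on the incline: the weight component along the slope is m₁g sin 26.57° = 2.4 × 9.8 × 0.4472 = 10.518 N and the normal force is N = m₁g cos 26.57° = 21.037 N.
Kinetic friction opposes the box's motion up the incline: f = μN = 0.22 × 21.037 = 4.628 N acting down the slope.
Newton's second law for the box (up-slope positive): T − 10.518 − 4.628 = 2.4 a. For the hanging load (downward positive): 12 × 9.8 − T = 12 a.
Adding the two equations eliminates T: 102.454 = 14.4 a, so a = 7.1149 m/s².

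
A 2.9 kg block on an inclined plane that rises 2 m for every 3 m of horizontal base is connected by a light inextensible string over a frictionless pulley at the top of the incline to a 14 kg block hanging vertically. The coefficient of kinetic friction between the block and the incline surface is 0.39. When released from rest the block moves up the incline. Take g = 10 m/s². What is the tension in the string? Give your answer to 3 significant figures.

45.1 N

For the block on the incline: the weight component along the slope is m₁g sin 33.69° = 2.9 × 10 × 0.5547 = 16.086 N and the normal force is N = m₁g cos 33.69° = 24.129 N.
Kinetic friction opposes the block's motion up the incline: f = μN = 0.39 × 24.129 = 9.410 N acting down the slope.
Newton's second law for the block (up-slope positive): T − 16.086 − 9.410 = 2.9 a. For the hanging block (downward positive): 14 × 10 − T = 14 a.
Adding the two equations eliminates T: 114.504 = 16.9 a, so a = 6.7754 m/s².
Then from the hanging block's equation, T = 14 × (10 − 6.7754) = 45.144 N.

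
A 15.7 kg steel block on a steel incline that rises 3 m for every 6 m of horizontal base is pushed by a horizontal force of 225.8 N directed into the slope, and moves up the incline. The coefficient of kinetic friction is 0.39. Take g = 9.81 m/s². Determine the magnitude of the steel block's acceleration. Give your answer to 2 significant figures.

The horizontal push has components F cos 26.57° = 225.8 × 0.8944 = 201.956 N up the incline and F sin 26.57° = 225.8 × 0.4472 = 100.978 N pressing into the surface.
The normal force is therefore N = mg cos 26.57° + F sin 26.57° = 137.753 + 100.978 = 238.731 N, and kinetic friction down the slope is μN = 0.39 × 238.731 = 93.105 N.
Along the incline: F cos 26.57° − mg sin 26.57° − μN = ma, so 201.956 − 68.876 − 93.105 = 15.7 a, giving a = 2.5462 m/s².

2.5 m/s²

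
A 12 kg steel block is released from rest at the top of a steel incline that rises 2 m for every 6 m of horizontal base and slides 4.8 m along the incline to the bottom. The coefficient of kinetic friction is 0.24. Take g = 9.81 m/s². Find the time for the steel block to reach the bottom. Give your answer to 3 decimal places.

3.324 s

The weight component along the incline is mg sin 18.43° = 37.226 N and the normal force is N = mg cos 18.43° = 111.679 N.
Friction up the slope is f = μN = 0.24 × 111.679 = 26.803 N, so the net downslope force is 37.226 − 26.803 = 10.423 N and a = 10.423 / 12 = 0.8686 m/s².
Starting from rest, L = ½at², so t = √(2L/a) = √(2 × 4.8 / 0.8686) = 3.3245 s.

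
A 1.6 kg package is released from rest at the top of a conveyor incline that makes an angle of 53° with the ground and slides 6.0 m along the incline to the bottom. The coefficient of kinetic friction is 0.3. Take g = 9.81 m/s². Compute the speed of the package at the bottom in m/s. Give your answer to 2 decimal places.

The weight component along the incline is mg sin 53° = 12.535 N and the normal force is N = mg cos 53° = 9.446 N.
Friction up the slope is f = μN = 0.3 × 9.446 = 2.834 N, so the net downslope force is 12.535 − 2.834 = 9.701 N and a = 9.701 / 1.6 = 6.0631 m/s².
Starting from rest over a distance of 6.0 m, v² = 2aL = 2 × 6.0631 × 6.0 = 72.7572, so v = 8.5298 m/s.

8.53 m/s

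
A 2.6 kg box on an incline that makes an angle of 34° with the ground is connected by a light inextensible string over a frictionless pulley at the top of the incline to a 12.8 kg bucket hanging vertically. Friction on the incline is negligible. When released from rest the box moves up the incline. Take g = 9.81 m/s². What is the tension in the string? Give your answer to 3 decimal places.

For the box on the incline: the weight component along the slope is m₁g sin 34° = 2.6 × 9.81 × 0.5592 = 14.263 N and the normal force is N = m₁g cos 34° = 21.145 N.
Newton's second law for the box (up-slope positive): T − 14.263 = 2.6 a. For the hanging bucket (downward positive): 12.8 × 9.81 − T = 12.8 a.
Adding the two equations eliminates T: 111.305 = 15.4 a, so a = 7.2276 m/s².
Then from the hanging bucket's equation, T = 12.8 × (9.81 − 7.2276) = 33.055 N.

33.055 N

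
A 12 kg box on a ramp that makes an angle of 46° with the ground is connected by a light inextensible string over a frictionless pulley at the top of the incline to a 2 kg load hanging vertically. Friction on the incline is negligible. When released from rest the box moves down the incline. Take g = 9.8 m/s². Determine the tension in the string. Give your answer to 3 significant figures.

For the box on the incline: the weight component along the slope is m₁g sin 46° = 12 × 9.8 × 0.7193 = 84.590 N and the normal force is N = m₁g cos 46° = 81.692 N.
Newton's second law for the box (down-slope positive): 84.590 − T = 12 a. For the hanging load (upward positive): T − 2 × 9.8 = 2 a.
Adding the two equations eliminates T: 64.990 = 14 a, so a = 4.6421 m/s².
Then from the hanging load's equation, T = 2 × (9.8 + 4.6421) = 28.884 N.

28.9 N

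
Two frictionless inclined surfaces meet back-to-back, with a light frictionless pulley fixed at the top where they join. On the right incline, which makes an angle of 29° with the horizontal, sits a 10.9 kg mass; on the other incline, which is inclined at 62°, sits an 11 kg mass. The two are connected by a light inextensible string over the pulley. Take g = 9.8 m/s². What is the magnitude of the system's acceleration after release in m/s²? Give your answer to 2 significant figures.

2.0 m/s²

Resolve each weight along its own incline: the 10.9 kg mass has component 10.9 × 9.8 × sin 29° = 51.787 N down its slope, and the 11 kg mass has 11 × 9.8 × sin 62° = 95.182 N down its slope.
The 11 kg side's 95.182 N exceeds the other side's 51.787 N, so that mass slides down and the 10.9 kg mass slides up. Taking that direction as positive, Newton's second law for the whole system gives 95.182 − 51.787 = (10.9 + 11) a, so a = 43.395 / 21.9 = 1.9815 m/s².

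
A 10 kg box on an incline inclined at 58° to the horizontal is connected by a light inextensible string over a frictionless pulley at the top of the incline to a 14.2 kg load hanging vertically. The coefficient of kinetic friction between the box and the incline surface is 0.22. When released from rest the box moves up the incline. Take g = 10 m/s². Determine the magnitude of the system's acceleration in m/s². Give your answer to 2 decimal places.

1.88 m/s²

For the box on the incline: the weight component along the slope is m₁g sin 58° = 10 × 10 × 0.8480 = 84.800 N and the normal force is N = m₁g cos 58° = 52.992 N.
Kinetic friction opposes the box's motion up the incline: f = μN = 0.22 × 52.992 = 11.658 N acting down the slope.
Newton's second law for the box (up-slope positive): T − 84.800 − 11.658 = 10 a. For the hanging load (downward positive): 14.2 × 10 − T = 14.2 a.
Adding the two equations eliminates T: 45.542 = 24.2 a, so a = 1.8819 m/s².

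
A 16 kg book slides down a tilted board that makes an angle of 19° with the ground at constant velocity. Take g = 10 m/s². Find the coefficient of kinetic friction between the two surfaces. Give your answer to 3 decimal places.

0.344

At constant velocity the net force along the incline is zero: mg sin 19° = μ mg cos 19°.
So μ = tan 19° = 0.3256 / 0.9455 = 0.3444.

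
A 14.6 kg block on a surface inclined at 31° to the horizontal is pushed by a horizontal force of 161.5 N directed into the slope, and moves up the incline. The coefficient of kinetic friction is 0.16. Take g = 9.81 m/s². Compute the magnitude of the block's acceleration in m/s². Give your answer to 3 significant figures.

The horizontal push has components F cos 31° = 161.5 × 0.8572 = 138.438 N up the incline and F sin 31° = 161.5 × 0.5150 = 83.172 N pressing into the surface.
The normal force is therefore N = mg cos 31° + F sin 31° = 122.773 + 83.172 = 205.945 N, and kinetic friction down the slope is μN = 0.16 × 205.945 = 32.951 N.
Along the incline: F cos 31° − mg sin 31° − μN = ma, so 138.438 − 73.761 − 32.951 = 14.6 a, giving a = 2.1730 m/s².

2.17 m/s²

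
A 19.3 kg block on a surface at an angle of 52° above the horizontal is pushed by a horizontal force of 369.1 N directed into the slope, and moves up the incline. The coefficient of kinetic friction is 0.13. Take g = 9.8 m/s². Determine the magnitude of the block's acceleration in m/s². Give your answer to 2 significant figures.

1.3 m/s²

The horizontal push has components F cos 52° = 369.1 × 0.6157 = 227.255 N up the incline and F sin 52° = 369.1 × 0.7880 = 290.851 N pressing into the surface.
The normal force is therefore N = mg cos 52° + F sin 52° = 116.453 + 290.851 = 407.304 N, and kinetic friction down the slope is μN = 0.13 × 407.304 = 52.950 N.
Along the incline: F cos 52° − mg sin 52° − μN = ma, so 227.255 − 149.042 − 52.950 = 19.3 a, giving a = 1.3090 m/s².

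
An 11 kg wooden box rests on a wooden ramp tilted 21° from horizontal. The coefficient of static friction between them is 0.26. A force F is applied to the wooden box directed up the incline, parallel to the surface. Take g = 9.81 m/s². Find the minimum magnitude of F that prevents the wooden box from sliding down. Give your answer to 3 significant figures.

12.5 N

The normal force is N = mg cos 21° = 100.743 N. With F at its minimum the wooden box is on the verge of sliding down, so static friction is at its maximum μ_s N = 0.26 × 100.743 = 26.193 N and acts up the slope.
Equilibrium along the incline: F + μ_s N = mg sin 21°, so F = 38.671 − 26.193 = 12.478 N.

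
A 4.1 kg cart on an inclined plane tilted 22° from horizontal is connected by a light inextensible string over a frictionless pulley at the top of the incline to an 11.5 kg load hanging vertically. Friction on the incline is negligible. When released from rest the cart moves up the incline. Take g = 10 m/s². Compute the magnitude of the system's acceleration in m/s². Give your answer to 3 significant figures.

For the cart on the incline: the weight component along the slope is m₁g sin 22° = 4.1 × 10 × 0.3746 = 15.359 N and the normal force is N = m₁g cos 22° = 38.015 N.
Newton's second law for the cart (up-slope positive): T − 15.359 = 4.1 a. For the hanging load (downward positive): 11.5 × 10 − T = 11.5 a.
Adding the two equations eliminates T: 99.641 = 15.6 a, so a = 6.3872 m/s².

6.39 m/s²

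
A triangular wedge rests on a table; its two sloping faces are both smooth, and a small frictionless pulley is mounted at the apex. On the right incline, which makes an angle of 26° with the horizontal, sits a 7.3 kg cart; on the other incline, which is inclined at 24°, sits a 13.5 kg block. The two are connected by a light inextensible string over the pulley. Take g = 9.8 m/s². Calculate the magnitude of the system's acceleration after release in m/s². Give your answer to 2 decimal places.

1.08 m/s²

Resolve each weight along its own incline: the 7.3 kg mass has component 7.3 × 9.8 × sin 26° = 31.361 N down its slope, and the 13.5 kg mass has 13.5 × 9.8 × sin 24° = 53.811 N down its slope.
The 13.5 kg side's 53.811 N exceeds the other side's 31.361 N, so that mass slides down and the 7.3 kg mass slides up. Taking that direction as positive, Newton's second law for the whole system gives 53.811 − 31.361 = (7.3 + 13.5) a, so a = 22.450 / 20.8 = 1.0793 m/s².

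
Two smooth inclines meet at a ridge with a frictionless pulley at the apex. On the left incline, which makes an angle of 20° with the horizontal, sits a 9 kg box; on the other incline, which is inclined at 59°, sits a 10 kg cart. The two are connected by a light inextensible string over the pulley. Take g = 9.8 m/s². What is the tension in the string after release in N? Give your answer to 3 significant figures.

55.7 N

Resolve each weight along its own incline: the 9 kg mass has component 9 × 9.8 × sin 20° = 30.166 N down its slope, and the 10 kg mass has 10 × 9.8 × sin 59° = 84.002 N down its slope.
The 10 kg side's 84.002 N exceeds the other side's 30.166 N, so that mass slides down and the 9 kg mass slides up. Taking that direction as positive, Newton's second law for the whole system gives 84.002 − 30.166 = (9 + 10) a, so a = 53.836 / 19 = 2.8335 m/s².
For the 9 kg mass (up-slope positive): T − 30.166 = 9 × 2.8335, so T = 55.668 N.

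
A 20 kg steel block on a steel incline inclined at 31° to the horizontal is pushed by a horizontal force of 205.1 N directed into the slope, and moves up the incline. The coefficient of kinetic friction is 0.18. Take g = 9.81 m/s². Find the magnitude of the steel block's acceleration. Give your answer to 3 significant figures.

1.27 m/s²

The horizontal push has components F cos 31° = 205.1 × 0.8572 = 175.812 N up the incline and F sin 31° = 205.1 × 0.5150 = 105.626 N pressing into the surface.
The normal force is therefore N = mg cos 31° + F sin 31° = 168.183 + 105.626 = 273.809 N, and kinetic friction down the slope is μN = 0.18 × 273.809 = 49.286 N.
Along the incline: F cos 31° − mg sin 31° − μN = ma, so 175.812 − 101.043 − 49.286 = 20 a, giving a = 1.2742 m/s².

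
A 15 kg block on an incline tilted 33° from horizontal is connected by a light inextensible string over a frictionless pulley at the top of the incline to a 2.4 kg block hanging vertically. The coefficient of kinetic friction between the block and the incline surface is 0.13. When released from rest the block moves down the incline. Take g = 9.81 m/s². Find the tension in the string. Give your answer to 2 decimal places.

29.14 N

For the block on the incline: the weight component along the slope is m₁g sin 33° = 15 × 9.81 × 0.5446 = 80.138 N and the normal force is N = m₁g cos 33° = 123.410 N.
Kinetic friction opposes the block's motion down the incline: f = μN = 0.13 × 123.410 = 16.043 N acting up the slope.
Newton's second law for the block (down-slope positive): 80.138 − 16.043 − T = 15 a. For the hanging block (upward positive): T − 2.4 × 9.81 = 2.4 a.
Adding the two equations eliminates T: 40.551 = 17.4 a, so a = 2.3305 m/s².
Then from the hanging block's equation, T = 2.4 × (9.81 + 2.3305) = 29.137 N.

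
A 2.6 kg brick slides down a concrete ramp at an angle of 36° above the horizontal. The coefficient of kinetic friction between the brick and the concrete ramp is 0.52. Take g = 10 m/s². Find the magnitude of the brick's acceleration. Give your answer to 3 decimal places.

Resolving the weight along the incline: the component pulling the brick down the slope is mg sin 36° = 2.6 × 10 × 0.5878 = 15.283 N, and the normal force is N = mg cos 36° = 2.6 × 10 × 0.8090 = 21.034 N.
Kinetic friction acts up the slope with magnitude f = μN = 0.52 × 21.034 = 10.938 N.
Net force along the incline is 15.283 − 10.938 = 4.345 N, so a = 4.345 / 2.6 = 1.6712 m/s².

1.671 m/s²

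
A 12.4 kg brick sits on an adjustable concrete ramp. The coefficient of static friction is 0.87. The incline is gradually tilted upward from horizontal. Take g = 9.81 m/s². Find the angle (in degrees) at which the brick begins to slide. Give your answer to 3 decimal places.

At the threshold of sliding, static friction is at its maximum μ_s N and exactly balances the weight component along the incline: mg sin θ = μ_s mg cos θ.
Hence tan θ = μ_s = 0.87, so θ = arctan(0.87) = 41.0233°.

41.023°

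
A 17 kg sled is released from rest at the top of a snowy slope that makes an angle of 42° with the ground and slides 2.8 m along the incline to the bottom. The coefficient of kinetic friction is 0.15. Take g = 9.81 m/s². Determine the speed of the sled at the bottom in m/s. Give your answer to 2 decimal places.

5.53 m/s

The weight component along the incline is mg sin 42° = 111.591 N and the normal force is N = mg cos 42° = 123.934 N.
Friction up the slope is f = μN = 0.15 × 123.934 = 18.590 N, so the net downslope force is 111.591 − 18.590 = 93.001 N and a = 93.001 / 17 = 5.4706 m/s².
Starting from rest over a distance of 2.8 m, v² = 2aL = 2 × 5.4706 × 2.8 = 30.6354, so v = 5.5349 m/s.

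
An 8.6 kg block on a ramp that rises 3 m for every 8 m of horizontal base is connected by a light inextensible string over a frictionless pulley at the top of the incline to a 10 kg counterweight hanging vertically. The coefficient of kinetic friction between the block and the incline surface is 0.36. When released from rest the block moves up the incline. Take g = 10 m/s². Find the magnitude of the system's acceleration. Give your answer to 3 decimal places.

For the block on the incline: the weight component along the slope is m₁g sin 20.56° = 8.6 × 10 × 0.3511 = 30.195 N and the normal force is N = m₁g cos 20.56° = 80.524 N.
Kinetic friction opposes the block's motion up the incline: f = μN = 0.36 × 80.524 = 28.989 N acting down the slope.
Newton's second law for the block (up-slope positive): T − 30.195 − 28.989 = 8.6 a. For the hanging counterweight (downward positive): 10 × 10 − T = 10 a.
Adding the two equations eliminates T: 40.816 = 18.6 a, so a = 2.1944 m/s².

2.194 m/s²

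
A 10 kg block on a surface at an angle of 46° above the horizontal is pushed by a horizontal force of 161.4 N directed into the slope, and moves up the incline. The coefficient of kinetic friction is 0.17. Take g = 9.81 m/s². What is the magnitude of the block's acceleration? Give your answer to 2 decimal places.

The horizontal push has components F cos 46° = 161.4 × 0.6947 = 112.125 N up the incline and F sin 46° = 161.4 × 0.7193 = 116.095 N pressing into the surface.
The normal force is therefore N = mg cos 46° + F sin 46° = 68.150 + 116.095 = 184.245 N, and kinetic friction down the slope is μN = 0.17 × 184.245 = 31.322 N.
Along the incline: F cos 46° − mg sin 46° − μN = ma, so 112.125 − 70.563 − 31.322 = 10 a, giving a = 1.0240 m/s².

1.02 m/s²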